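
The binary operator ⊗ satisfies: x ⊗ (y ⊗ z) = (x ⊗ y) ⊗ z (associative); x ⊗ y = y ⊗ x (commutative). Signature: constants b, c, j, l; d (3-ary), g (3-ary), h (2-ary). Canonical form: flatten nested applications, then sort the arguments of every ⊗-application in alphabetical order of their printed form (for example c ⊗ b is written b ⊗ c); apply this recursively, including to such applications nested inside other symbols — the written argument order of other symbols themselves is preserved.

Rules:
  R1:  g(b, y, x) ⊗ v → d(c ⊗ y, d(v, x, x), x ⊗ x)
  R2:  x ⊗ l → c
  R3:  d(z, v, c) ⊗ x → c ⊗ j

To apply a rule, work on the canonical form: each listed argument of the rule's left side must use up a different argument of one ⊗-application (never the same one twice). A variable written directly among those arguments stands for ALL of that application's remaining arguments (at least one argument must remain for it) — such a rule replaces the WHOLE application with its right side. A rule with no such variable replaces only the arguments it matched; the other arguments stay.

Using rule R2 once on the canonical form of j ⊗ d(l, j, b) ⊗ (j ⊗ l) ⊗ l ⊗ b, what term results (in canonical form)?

Canonical form:  b ⊗ d(l, j, b) ⊗ j ⊗ j ⊗ l ⊗ l
Apply R2:  consuming l;  x := b ⊗ d(l, j, b) ⊗ j ⊗ j ⊗ l
The variable takes the whole remainder — replace the entire application.
Giving:  c

Answer: c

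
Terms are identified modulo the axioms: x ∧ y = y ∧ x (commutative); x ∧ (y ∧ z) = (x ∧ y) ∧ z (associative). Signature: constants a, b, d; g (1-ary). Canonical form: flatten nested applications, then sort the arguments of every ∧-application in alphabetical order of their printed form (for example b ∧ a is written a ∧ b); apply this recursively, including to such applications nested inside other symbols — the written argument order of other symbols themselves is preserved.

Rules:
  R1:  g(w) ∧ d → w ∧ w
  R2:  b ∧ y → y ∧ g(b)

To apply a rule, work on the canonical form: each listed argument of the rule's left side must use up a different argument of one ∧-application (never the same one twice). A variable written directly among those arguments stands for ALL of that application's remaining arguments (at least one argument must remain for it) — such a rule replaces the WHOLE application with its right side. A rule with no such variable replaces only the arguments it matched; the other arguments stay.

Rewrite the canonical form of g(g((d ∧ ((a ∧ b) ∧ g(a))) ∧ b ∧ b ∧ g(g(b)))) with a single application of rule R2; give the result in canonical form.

Answer: g(g(a ∧ b ∧ b ∧ d ∧ g(a) ∧ g(b) ∧ g(g(b))))

Derivation:
Canonical form:  g(g(a ∧ b ∧ b ∧ b ∧ d ∧ g(a) ∧ g(g(b))))
Match R2:  consume b;  y := a ∧ b ∧ b ∧ d ∧ g(a) ∧ g(g(b))
The variable takes the whole remainder — replace the entire application.
Giving:  g(g(a ∧ b ∧ b ∧ d ∧ g(a) ∧ g(b) ∧ g(g(b))))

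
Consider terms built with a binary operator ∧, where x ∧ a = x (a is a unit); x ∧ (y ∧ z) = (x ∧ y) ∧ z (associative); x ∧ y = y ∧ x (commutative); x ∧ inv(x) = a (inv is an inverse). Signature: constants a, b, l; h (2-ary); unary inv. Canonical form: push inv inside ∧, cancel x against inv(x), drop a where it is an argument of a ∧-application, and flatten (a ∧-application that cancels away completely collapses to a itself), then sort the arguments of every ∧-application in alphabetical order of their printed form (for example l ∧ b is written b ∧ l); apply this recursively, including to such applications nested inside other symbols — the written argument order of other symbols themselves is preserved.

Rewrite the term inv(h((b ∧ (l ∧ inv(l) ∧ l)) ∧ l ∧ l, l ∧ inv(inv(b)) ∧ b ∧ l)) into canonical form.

Answer: inv(h(b ∧ l ∧ l ∧ l, b ∧ b ∧ l ∧ l))

Derivation:
Push inv inside:  distribute inv over ∧ and collapse double inv
Collect:  inv(h(b ∧ l ∧ l ∧ l, b ∧ b ∧ l ∧ l))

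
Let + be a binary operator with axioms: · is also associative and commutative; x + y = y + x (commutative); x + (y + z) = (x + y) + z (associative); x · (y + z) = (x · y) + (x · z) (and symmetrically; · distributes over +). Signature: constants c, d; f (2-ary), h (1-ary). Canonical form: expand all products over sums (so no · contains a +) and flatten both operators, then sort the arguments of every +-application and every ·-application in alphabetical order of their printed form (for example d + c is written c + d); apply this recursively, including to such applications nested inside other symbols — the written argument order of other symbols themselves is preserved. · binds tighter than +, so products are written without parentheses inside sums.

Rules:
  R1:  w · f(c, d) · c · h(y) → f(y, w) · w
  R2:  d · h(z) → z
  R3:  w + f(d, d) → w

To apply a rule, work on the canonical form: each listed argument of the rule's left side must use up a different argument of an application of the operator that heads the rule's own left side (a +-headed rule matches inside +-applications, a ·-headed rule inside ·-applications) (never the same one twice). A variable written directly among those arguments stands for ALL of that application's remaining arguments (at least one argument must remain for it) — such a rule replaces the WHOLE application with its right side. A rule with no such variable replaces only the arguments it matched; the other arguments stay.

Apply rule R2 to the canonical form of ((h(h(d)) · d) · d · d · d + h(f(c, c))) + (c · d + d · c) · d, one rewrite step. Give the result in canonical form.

Answer: c · d · d + c · d · d + d · d · d · h(d) + h(f(c, c))

Derivation:
Canonical form:  c · d · d + c · d · d + d · d · d · d · h(h(d)) + h(f(c, c))
Apply R2:  consuming d, h(h(d));  z := h(d)
Giving:  c · d · d + c · d · d + d · d · d · h(d) + h(f(c, c))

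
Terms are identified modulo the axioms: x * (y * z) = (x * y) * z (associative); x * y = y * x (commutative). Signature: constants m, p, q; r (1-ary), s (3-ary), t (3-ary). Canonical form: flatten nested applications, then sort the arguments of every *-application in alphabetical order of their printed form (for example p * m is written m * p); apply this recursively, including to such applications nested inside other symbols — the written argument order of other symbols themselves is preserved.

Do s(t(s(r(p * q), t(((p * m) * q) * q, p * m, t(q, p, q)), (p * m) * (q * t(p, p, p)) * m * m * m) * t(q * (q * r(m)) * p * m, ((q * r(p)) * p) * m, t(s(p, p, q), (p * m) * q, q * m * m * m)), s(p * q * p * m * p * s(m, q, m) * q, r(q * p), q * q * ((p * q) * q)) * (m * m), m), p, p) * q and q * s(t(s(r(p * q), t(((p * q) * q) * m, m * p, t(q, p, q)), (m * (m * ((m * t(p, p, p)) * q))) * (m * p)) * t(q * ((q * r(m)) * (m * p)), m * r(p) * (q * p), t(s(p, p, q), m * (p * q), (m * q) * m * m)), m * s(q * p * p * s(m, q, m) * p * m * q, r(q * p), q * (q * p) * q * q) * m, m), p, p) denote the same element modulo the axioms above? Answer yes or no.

Left:  s(t(s(r(p * q), t(((p * m) * q) * q, p * m, t(q, p, q)), (p * m) * (q * t(p, p, p)) * m * m * m) * t(q * (q * r(m)) * p * m, ((q * r(p)) * p) * m, t(s(p, p, q), (p * m) * q, q * m * m * m)), s(p * q * p * m * p * s(m, q, m) * q, r(q * p), q * q * ((p * q) * q)) * (m * m), m), p, p) * q
  Canonicalize subterm:  s(t(s(r(p * q), t(((p * m) * q) * q, p * m, t(q, p, q)), (p * m) * (q * t(p, p, p)) * m * m * m) * t(q * (q * r(m)) * p * m, ((q * r(p)) * p) * m, t(s(p, p, q), (p * m) * q, q * m * m * m)), s(p * q * p * m * p * s(m, q, m) * q, r(q * p), q * q * ((p * q) * q)) * (m * m), m), p, p)  →  s(t(s(r(p * q), t(m * p * q * q, m * p, t(q, p, q)), m * m * m * m * p * q * t(p, p, p)) * t(m * p * q * q * r(m), m * p * q * r(p), t(s(p, p, q), m * p * q, m * m * m * q)), m * m * s(m * p * p * p * q * q * s(m, q, m), r(p * q), p * q * q * q * q), m), p, p)
  Sort:  q * s(t(s(r(p * q), t(m * p * q * q, m * p, t(q, p, q)), m * m * m * m * p * q * t(p, p, p)) * t(m * p * q * q * r(m), m * p * q * r(p), t(s(p, p, q), m * p * q, m * m * m * q)), m * m * s(m * p * p * p * q * q * s(m, q, m), r(p * q), p * q * q * q * q), m), p, p)
Right:  q * s(t(s(r(p * q), t(((p * q) * q) * m, m * p, t(q, p, q)), (m * (m * ((m * t(p, p, p)) * q))) * (m * p)) * t(q * ((q * r(m)) * (m * p)), m * r(p) * (q * p), t(s(p, p, q), m * (p * q), (m * q) * m * m)), m * s(q * p * p * s(m, q, m) * p * m * q, r(q * p), q * (q * p) * q * q) * m, m), p, p)
  Inside:  s(t(s(r(p * q), t(((p * q) * q) * m, m * p, t(q, p, q)), (m * (m * ((m * t(p, p, p)) * q))) * (m * p)) * t(q * ((q * r(m)) * (m * p)), m * r(p) * (q * p), t(s(p, p, q), m * (p * q), (m * q) * m * m)), m * s(q * p * p * s(m, q, m) * p * m * q, r(q * p), q * (q * p) * q * q) * m, m), p, p)  →  s(t(s(r(p * q), t(m * p * q * q, m * p, t(q, p, q)), m * m * m * m * p * q * t(p, p, p)) * t(m * p * q * q * r(m), m * p * q * r(p), t(s(p, p, q), m * p * q, m * m * m * q)), m * m * s(m * p * p * p * q * q * s(m, q, m), r(p * q), p * q * q * q * q), m), p, p)
  Order the arguments:  q * s(t(s(r(p * q), t(m * p * q * q, m * p, t(q, p, q)), m * m * m * m * p * q * t(p, p, p)) * t(m * p * q * q * r(m), m * p * q * r(p), t(s(p, p, q), m * p * q, m * m * m * q)), m * m * s(m * p * p * p * q * q * s(m, q, m), r(p * q), p * q * q * q * q), m), p, p)

Answer: yes — both canonical forms are q * s(t(s(r(p * q), t(m * p * q * q, m * p, t(q, p, q)), m * m * m * m * p * q * t(p, p, p)) * t(m * p * q * q * r(m), m * p * q * r(p), t(s(p, p, q), m * p * q, m * m * m * q)), m * m * s(m * p * p * p * q * q * s(m, q, m), r(p * q), p * q * q * q * q), m), p, p)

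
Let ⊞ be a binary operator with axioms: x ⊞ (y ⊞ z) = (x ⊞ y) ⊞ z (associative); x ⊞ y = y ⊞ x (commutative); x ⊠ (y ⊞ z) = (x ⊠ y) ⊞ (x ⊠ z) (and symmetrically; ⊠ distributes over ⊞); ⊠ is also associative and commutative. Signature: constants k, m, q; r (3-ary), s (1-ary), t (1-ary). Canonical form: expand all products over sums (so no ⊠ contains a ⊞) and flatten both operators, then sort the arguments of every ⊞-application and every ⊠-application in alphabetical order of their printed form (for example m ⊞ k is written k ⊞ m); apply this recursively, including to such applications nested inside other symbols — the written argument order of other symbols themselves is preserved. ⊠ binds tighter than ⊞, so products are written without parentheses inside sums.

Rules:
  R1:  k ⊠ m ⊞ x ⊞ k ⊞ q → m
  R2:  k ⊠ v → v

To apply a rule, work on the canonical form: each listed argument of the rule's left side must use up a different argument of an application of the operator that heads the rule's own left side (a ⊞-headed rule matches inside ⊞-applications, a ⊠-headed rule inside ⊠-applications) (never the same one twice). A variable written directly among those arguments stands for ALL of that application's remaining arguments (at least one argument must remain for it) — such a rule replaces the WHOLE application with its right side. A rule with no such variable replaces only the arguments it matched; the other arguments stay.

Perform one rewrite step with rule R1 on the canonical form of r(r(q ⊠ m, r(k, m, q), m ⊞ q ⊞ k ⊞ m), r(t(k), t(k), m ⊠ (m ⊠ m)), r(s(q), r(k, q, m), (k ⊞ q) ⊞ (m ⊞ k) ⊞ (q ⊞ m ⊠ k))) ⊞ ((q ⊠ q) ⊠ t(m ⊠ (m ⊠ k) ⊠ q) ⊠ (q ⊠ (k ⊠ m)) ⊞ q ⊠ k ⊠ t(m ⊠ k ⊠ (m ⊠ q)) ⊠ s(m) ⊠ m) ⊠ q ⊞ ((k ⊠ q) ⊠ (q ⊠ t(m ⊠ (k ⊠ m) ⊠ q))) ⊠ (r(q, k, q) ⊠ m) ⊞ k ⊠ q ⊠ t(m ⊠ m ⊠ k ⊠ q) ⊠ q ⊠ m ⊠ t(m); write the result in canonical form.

Answer: k ⊠ m ⊠ q ⊠ q ⊠ q ⊠ q ⊠ t(k ⊠ m ⊠ m ⊠ q) ⊞ k ⊠ m ⊠ q ⊠ q ⊠ r(q, k, q) ⊠ t(k ⊠ m ⊠ m ⊠ q) ⊞ k ⊠ m ⊠ q ⊠ q ⊠ s(m) ⊠ t(k ⊠ m ⊠ m ⊠ q) ⊞ k ⊠ m ⊠ q ⊠ q ⊠ t(k ⊠ m ⊠ m ⊠ q) ⊠ t(m) ⊞ r(r(m ⊠ q, r(k, m, q), k ⊞ m ⊞ m ⊞ q), r(t(k), t(k), m ⊠ m ⊠ m), r(s(q), r(k, q, m), m))

Derivation:
Canonical form:  k ⊠ m ⊠ q ⊠ q ⊠ q ⊠ q ⊠ t(k ⊠ m ⊠ m ⊠ q) ⊞ k ⊠ m ⊠ q ⊠ q ⊠ r(q, k, q) ⊠ t(k ⊠ m ⊠ m ⊠ q) ⊞ k ⊠ m ⊠ q ⊠ q ⊠ s(m) ⊠ t(k ⊠ m ⊠ m ⊠ q) ⊞ k ⊠ m ⊠ q ⊠ q ⊠ t(k ⊠ m ⊠ m ⊠ q) ⊠ t(m) ⊞ r(r(m ⊠ q, r(k, m, q), k ⊞ m ⊞ m ⊞ q), r(t(k), t(k), m ⊠ m ⊠ m), r(s(q), r(k, q, m), k ⊞ k ⊞ k ⊠ m ⊞ m ⊞ q ⊞ q))
Match R1:  consume k, k ⊠ m, q;  x := k ⊞ m ⊞ q
The variable takes the whole remainder — replace the entire application.
New term:  k ⊠ m ⊠ q ⊠ q ⊠ q ⊠ q ⊠ t(k ⊠ m ⊠ m ⊠ q) ⊞ k ⊠ m ⊠ q ⊠ q ⊠ r(q, k, q) ⊠ t(k ⊠ m ⊠ m ⊠ q) ⊞ k ⊠ m ⊠ q ⊠ q ⊠ s(m) ⊠ t(k ⊠ m ⊠ m ⊠ q) ⊞ k ⊠ m ⊠ q ⊠ q ⊠ t(k ⊠ m ⊠ m ⊠ q) ⊠ t(m) ⊞ r(r(m ⊠ q, r(k, m, q), k ⊞ m ⊞ m ⊞ q), r(t(k), t(k), m ⊠ m ⊠ m), r(s(q), r(k, q, m), m))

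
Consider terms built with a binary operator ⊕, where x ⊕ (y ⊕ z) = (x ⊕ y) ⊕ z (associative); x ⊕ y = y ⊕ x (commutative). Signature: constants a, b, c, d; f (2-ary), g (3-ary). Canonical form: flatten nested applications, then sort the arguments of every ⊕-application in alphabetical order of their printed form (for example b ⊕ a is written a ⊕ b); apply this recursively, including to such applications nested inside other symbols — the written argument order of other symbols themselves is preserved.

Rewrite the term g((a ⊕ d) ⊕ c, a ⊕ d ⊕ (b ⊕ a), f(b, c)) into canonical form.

Answer: g(a ⊕ c ⊕ d, a ⊕ a ⊕ b ⊕ d, f(b, c))

Derivation:
Descend into:  a ⊕ d ⊕ (b ⊕ a)
Merge nested applications:  a ⊕ d ⊕ b ⊕ a
Sort:  a ⊕ a ⊕ b ⊕ d
Put back:  g(a ⊕ c ⊕ d, a ⊕ a ⊕ b ⊕ d, f(b, c))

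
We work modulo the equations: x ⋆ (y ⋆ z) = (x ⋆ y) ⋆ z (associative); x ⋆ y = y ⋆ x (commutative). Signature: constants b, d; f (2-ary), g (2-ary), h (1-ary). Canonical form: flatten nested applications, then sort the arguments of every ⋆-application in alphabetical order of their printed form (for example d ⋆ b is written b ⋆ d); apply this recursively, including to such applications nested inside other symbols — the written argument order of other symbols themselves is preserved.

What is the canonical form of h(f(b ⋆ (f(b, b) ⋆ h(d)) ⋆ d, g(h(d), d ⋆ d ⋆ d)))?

Answer: h(f(b ⋆ d ⋆ f(b, b) ⋆ h(d), g(h(d), d ⋆ d ⋆ d)))

Derivation:
Work inside:  b ⋆ (f(b, b) ⋆ h(d)) ⋆ d
Flatten:  b ⋆ f(b, b) ⋆ h(d) ⋆ d
Sort:  b ⋆ d ⋆ f(b, b) ⋆ h(d)
Rebuild:  h(f(b ⋆ d ⋆ f(b, b) ⋆ h(d), g(h(d), d ⋆ d ⋆ d)))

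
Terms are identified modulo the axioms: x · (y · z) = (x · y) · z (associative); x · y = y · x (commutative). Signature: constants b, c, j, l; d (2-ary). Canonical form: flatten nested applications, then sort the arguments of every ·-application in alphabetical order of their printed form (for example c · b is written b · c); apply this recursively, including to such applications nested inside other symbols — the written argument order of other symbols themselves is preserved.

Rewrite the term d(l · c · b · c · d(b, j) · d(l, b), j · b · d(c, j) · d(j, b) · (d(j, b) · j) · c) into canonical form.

Answer: d(b · c · c · d(b, j) · d(l, b) · l, b · c · d(c, j) · d(j, b) · d(j, b) · j · j)

Derivation:
Work inside:  j · b · d(c, j) · d(j, b) · (d(j, b) · j) · c
Flatten:  j · b · d(c, j) · d(j, b) · d(j, b) · j · c
Sort arguments:  b · c · d(c, j) · d(j, b) · d(j, b) · j · j
Put back:  d(b · c · c · d(b, j) · d(l, b) · l, b · c · d(c, j) · d(j, b) · d(j, b) · j · j)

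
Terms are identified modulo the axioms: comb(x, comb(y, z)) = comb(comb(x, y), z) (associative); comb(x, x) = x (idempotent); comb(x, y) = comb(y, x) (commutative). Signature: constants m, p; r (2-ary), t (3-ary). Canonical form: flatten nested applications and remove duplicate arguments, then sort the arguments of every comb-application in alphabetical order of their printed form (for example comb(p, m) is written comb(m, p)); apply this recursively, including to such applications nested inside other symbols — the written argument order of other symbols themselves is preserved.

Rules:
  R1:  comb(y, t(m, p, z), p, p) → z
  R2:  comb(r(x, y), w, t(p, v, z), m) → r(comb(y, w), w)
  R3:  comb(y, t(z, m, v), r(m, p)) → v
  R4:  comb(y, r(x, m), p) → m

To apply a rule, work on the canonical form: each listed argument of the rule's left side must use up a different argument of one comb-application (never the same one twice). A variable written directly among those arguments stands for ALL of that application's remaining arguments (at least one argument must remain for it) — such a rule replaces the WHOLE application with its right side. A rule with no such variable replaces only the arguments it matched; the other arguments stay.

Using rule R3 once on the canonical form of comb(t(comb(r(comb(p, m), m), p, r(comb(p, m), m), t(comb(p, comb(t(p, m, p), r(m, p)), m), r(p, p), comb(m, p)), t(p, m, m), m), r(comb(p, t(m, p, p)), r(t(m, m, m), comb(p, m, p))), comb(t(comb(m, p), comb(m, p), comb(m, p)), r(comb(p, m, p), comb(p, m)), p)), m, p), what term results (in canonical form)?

Canonical form:  comb(m, p, t(comb(m, p, r(comb(m, p), m), t(comb(m, p, r(m, p), t(p, m, p)), r(p, p), comb(m, p)), t(p, m, m)), r(comb(p, t(m, p, p)), r(t(m, m, m), comb(m, p))), comb(p, r(comb(m, p), comb(m, p)), t(comb(m, p), comb(m, p), comb(m, p)))))
Match R3:  consume r(m, p), t(p, m, p);  v := p, y := comb(m, p), z := p
The variable takes the whole remainder — replace the entire application.
Result:  comb(m, p, t(comb(m, p, r(comb(m, p), m), t(p, m, m), t(p, r(p, p), comb(m, p))), r(comb(p, t(m, p, p)), r(t(m, m, m), comb(m, p))), comb(p, r(comb(m, p), comb(m, p)), t(comb(m, p), comb(m, p), comb(m, p)))))

Answer: comb(m, p, t(comb(m, p, r(comb(m, p), m), t(p, m, m), t(p, r(p, p), comb(m, p))), r(comb(p, t(m, p, p)), r(t(m, m, m), comb(m, p))), comb(p, r(comb(m, p), comb(m, p)), t(comb(m, p), comb(m, p), comb(m, p)))))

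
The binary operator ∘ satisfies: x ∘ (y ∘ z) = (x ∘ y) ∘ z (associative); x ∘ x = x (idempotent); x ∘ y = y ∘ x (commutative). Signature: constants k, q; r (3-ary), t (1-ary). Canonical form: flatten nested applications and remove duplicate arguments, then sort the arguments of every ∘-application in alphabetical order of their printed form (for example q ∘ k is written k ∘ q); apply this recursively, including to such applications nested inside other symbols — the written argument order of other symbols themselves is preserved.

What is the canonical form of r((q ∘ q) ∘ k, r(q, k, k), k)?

Work inside:  (q ∘ q) ∘ k
Un-nest:  q ∘ q ∘ k
Idempotence:  drop duplicate q
Order the arguments:  k ∘ q
Reassemble:  r(k ∘ q, r(q, k, k), k)

Answer: r(k ∘ q, r(q, k, k), k)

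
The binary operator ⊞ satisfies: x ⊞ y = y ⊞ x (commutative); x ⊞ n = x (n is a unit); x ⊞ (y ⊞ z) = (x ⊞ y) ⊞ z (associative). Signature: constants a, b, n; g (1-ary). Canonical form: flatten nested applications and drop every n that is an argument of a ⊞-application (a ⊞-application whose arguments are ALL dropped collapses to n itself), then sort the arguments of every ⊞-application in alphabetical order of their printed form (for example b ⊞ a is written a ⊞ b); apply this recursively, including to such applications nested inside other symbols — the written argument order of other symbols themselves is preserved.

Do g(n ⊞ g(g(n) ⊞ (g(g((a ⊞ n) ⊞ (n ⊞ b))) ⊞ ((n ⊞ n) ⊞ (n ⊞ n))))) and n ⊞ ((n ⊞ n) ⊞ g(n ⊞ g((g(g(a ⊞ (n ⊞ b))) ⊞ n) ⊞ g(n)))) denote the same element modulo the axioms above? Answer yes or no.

Answer: yes — both canonical forms are g(g(g(g(a ⊞ b)) ⊞ g(n)))

Derivation:
Left:  g(n ⊞ g(g(n) ⊞ (g(g((a ⊞ n) ⊞ (n ⊞ b))) ⊞ ((n ⊞ n) ⊞ (n ⊞ n)))))
  Focus inside:  n ⊞ g(g(n) ⊞ (g(g((a ⊞ n) ⊞ (n ⊞ b))) ⊞ ((n ⊞ n) ⊞ (n ⊞ n))))
  Canonicalize subterm:  g(g(n) ⊞ (g(g((a ⊞ n) ⊞ (n ⊞ b))) ⊞ ((n ⊞ n) ⊞ (n ⊞ n))))  →  g(g(g(a ⊞ b)) ⊞ g(n))
  Unit:  drop n
  Sort arguments:  g(g(g(a ⊞ b)) ⊞ g(n))
  Rebuild:  g(g(g(g(a ⊞ b)) ⊞ g(n)))
Right:  n ⊞ ((n ⊞ n) ⊞ g(n ⊞ g((g(g(a ⊞ (n ⊞ b))) ⊞ n) ⊞ g(n))))
  Flatten:  n ⊞ n ⊞ n ⊞ g(n ⊞ g((g(g(a ⊞ (n ⊞ b))) ⊞ n) ⊞ g(n)))
  Simplify inside:  g(n ⊞ g((g(g(a ⊞ (n ⊞ b))) ⊞ n) ⊞ g(n)))  →  g(g(g(g(a ⊞ b)) ⊞ g(n)))
  Drop the unit:  drop n (×3)
  Order the arguments:  g(g(g(g(a ⊞ b)) ⊞ g(n)))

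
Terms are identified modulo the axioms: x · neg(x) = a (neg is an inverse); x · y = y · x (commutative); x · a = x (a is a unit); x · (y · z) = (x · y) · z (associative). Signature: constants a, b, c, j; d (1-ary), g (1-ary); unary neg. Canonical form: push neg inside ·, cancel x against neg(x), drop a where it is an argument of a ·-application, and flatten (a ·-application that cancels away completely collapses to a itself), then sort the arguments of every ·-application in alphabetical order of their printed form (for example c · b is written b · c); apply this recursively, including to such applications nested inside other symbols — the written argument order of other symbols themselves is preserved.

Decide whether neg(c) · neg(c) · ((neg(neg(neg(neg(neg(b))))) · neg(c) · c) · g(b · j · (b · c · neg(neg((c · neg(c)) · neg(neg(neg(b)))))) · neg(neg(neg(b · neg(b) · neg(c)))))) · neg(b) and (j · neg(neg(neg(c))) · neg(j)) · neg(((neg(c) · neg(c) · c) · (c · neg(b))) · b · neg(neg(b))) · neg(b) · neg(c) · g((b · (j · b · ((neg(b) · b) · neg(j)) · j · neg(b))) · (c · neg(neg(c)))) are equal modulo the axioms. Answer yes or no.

Left:  neg(c) · neg(c) · ((neg(neg(neg(neg(neg(b))))) · neg(c) · c) · g(b · j · (b · c · neg(neg((c · neg(c)) · neg(neg(neg(b)))))) · neg(neg(neg(b · neg(b) · neg(c)))))) · neg(b)
  Push neg inside:  distribute neg over · and collapse double neg
  Combine occurrences:  neg(c) · neg(c) · neg(b) · neg(b) · g(b · c · c · j)
  Sort:  g(b · c · c · j) · neg(b) · neg(b) · neg(c) · neg(c)
Right:  (j · neg(neg(neg(c))) · neg(j)) · neg(((neg(c) · neg(c) · c) · (c · neg(b))) · b · neg(neg(b))) · neg(b) · neg(c) · g((b · (j · b · ((neg(b) · b) · neg(j)) · j · neg(b))) · (c · neg(neg(c))))
  Push neg inside:  distribute neg over · and collapse double neg
  Cancel inverse pairs:  j cancels
  Collect terms:  neg(c) · neg(c) · neg(b) · neg(b) · g(b · c · c · j)
  Sort:  g(b · c · c · j) · neg(b) · neg(b) · neg(c) · neg(c)

Answer: yes — both canonical forms are g(b · c · c · j) · neg(b) · neg(b) · neg(c) · neg(c)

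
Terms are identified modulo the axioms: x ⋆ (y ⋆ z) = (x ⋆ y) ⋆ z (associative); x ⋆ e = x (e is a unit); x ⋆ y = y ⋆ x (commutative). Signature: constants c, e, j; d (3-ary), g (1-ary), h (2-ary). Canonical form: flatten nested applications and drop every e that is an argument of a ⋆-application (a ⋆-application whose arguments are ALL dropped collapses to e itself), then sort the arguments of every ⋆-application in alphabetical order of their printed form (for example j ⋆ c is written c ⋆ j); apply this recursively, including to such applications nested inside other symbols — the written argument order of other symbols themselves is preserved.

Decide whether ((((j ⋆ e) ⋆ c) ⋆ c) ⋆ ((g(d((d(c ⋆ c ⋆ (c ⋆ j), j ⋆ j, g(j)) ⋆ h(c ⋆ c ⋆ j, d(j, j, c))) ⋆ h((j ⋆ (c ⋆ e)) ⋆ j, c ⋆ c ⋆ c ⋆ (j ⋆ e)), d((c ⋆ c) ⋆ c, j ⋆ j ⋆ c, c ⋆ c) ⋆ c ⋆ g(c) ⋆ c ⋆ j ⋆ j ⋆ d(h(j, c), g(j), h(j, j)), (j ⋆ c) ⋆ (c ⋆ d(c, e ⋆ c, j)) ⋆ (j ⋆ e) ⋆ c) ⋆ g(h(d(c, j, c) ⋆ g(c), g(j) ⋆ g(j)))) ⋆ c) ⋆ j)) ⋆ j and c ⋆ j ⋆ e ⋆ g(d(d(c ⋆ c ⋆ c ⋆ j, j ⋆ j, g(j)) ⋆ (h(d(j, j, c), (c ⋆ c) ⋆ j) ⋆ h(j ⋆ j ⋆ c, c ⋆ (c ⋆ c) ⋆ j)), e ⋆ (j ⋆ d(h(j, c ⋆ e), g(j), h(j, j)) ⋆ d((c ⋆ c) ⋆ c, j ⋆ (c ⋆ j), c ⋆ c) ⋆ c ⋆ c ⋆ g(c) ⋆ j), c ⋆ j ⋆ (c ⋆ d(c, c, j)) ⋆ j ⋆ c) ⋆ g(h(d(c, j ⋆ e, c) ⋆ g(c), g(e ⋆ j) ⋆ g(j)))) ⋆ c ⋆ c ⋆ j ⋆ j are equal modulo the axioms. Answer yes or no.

Answer: no — c ⋆ c ⋆ c ⋆ g(d(d(c ⋆ c ⋆ c ⋆ j, j ⋆ j, g(j)) ⋆ h(c ⋆ c ⋆ j, d(j, j, c)) ⋆ h(c ⋆ j ⋆ j, c ⋆ c ⋆ c ⋆ j), c ⋆ c ⋆ d(c ⋆ c ⋆ c, c ⋆ j ⋆ j, c ⋆ c) ⋆ d(h(j, c), g(j), h(j, j)) ⋆ g(c) ⋆ j ⋆ j, c ⋆ c ⋆ c ⋆ d(c, c, j) ⋆ j ⋆ j) ⋆ g(h(d(c, j, c) ⋆ g(c), g(j) ⋆ g(j)))) ⋆ j ⋆ j ⋆ j vs c ⋆ c ⋆ c ⋆ g(d(d(c ⋆ c ⋆ c ⋆ j, j ⋆ j, g(j)) ⋆ h(c ⋆ j ⋆ j, c ⋆ c ⋆ c ⋆ j) ⋆ h(d(j, j, c), c ⋆ c ⋆ j), c ⋆ c ⋆ d(c ⋆ c ⋆ c, c ⋆ j ⋆ j, c ⋆ c) ⋆ d(h(j, c), g(j), h(j, j)) ⋆ g(c) ⋆ j ⋆ j, c ⋆ c ⋆ c ⋆ d(c, c, j) ⋆ j ⋆ j) ⋆ g(h(d(c, j, c) ⋆ g(c), g(j) ⋆ g(j)))) ⋆ j ⋆ j ⋆ j

Derivation:
Left:  ((((j ⋆ e) ⋆ c) ⋆ c) ⋆ ((g(d((d(c ⋆ c ⋆ (c ⋆ j), j ⋆ j, g(j)) ⋆ h(c ⋆ c ⋆ j, d(j, j, c))) ⋆ h((j ⋆ (c ⋆ e)) ⋆ j, c ⋆ c ⋆ c ⋆ (j ⋆ e)), d((c ⋆ c) ⋆ c, j ⋆ j ⋆ c, c ⋆ c) ⋆ c ⋆ g(c) ⋆ c ⋆ j ⋆ j ⋆ d(h(j, c), g(j), h(j, j)), (j ⋆ c) ⋆ (c ⋆ d(c, e ⋆ c, j)) ⋆ (j ⋆ e) ⋆ c) ⋆ g(h(d(c, j, c) ⋆ g(c), g(j) ⋆ g(j)))) ⋆ c) ⋆ j)) ⋆ j
  Flatten:  j ⋆ e ⋆ c ⋆ c ⋆ g(d((d(c ⋆ c ⋆ (c ⋆ j), j ⋆ j, g(j)) ⋆ h(c ⋆ c ⋆ j, d(j, j, c))) ⋆ h((j ⋆ (c ⋆ e)) ⋆ j, c ⋆ c ⋆ c ⋆ (j ⋆ e)), d((c ⋆ c) ⋆ c, j ⋆ j ⋆ c, c ⋆ c) ⋆ c ⋆ g(c) ⋆ c ⋆ j ⋆ j ⋆ d(h(j, c), g(j), h(j, j)), (j ⋆ c) ⋆ (c ⋆ d(c, e ⋆ c, j)) ⋆ (j ⋆ e) ⋆ c) ⋆ g(h(d(c, j, c) ⋆ g(c), g(j) ⋆ g(j)))) ⋆ c ⋆ j ⋆ j
  Inside:  g(d((d(c ⋆ c ⋆ (c ⋆ j), j ⋆ j, g(j)) ⋆ h(c ⋆ c ⋆ j, d(j, j, c))) ⋆ h((j ⋆ (c ⋆ e)) ⋆ j, c ⋆ c ⋆ c ⋆ (j ⋆ e)), d((c ⋆ c) ⋆ c, j ⋆ j ⋆ c, c ⋆ c) ⋆ c ⋆ g(c) ⋆ c ⋆ j ⋆ j ⋆ d(h(j, c), g(j), h(j, j)), (j ⋆ c) ⋆ (c ⋆ d(c, e ⋆ c, j)) ⋆ (j ⋆ e) ⋆ c) ⋆ g(h(d(c, j, c) ⋆ g(c), g(j) ⋆ g(j))))  →  g(d(d(c ⋆ c ⋆ c ⋆ j, j ⋆ j, g(j)) ⋆ h(c ⋆ c ⋆ j, d(j, j, c)) ⋆ h(c ⋆ j ⋆ j, c ⋆ c ⋆ c ⋆ j), c ⋆ c ⋆ d(c ⋆ c ⋆ c, c ⋆ j ⋆ j, c ⋆ c) ⋆ d(h(j, c), g(j), h(j, j)) ⋆ g(c) ⋆ j ⋆ j, c ⋆ c ⋆ c ⋆ d(c, c, j) ⋆ j ⋆ j) ⋆ g(h(d(c, j, c) ⋆ g(c), g(j) ⋆ g(j))))
  Units out:  drop e
  Sort arguments:  c ⋆ c ⋆ c ⋆ g(d(d(c ⋆ c ⋆ c ⋆ j, j ⋆ j, g(j)) ⋆ h(c ⋆ c ⋆ j, d(j, j, c)) ⋆ h(c ⋆ j ⋆ j, c ⋆ c ⋆ c ⋆ j), c ⋆ c ⋆ d(c ⋆ c ⋆ c, c ⋆ j ⋆ j, c ⋆ c) ⋆ d(h(j, c), g(j), h(j, j)) ⋆ g(c) ⋆ j ⋆ j, c ⋆ c ⋆ c ⋆ d(c, c, j) ⋆ j ⋆ j) ⋆ g(h(d(c, j, c) ⋆ g(c), g(j) ⋆ g(j)))) ⋆ j ⋆ j ⋆ j
Right:  c ⋆ j ⋆ e ⋆ g(d(d(c ⋆ c ⋆ c ⋆ j, j ⋆ j, g(j)) ⋆ (h(d(j, j, c), (c ⋆ c) ⋆ j) ⋆ h(j ⋆ j ⋆ c, c ⋆ (c ⋆ c) ⋆ j)), e ⋆ (j ⋆ d(h(j, c ⋆ e), g(j), h(j, j)) ⋆ d((c ⋆ c) ⋆ c, j ⋆ (c ⋆ j), c ⋆ c) ⋆ c ⋆ c ⋆ g(c) ⋆ j), c ⋆ j ⋆ (c ⋆ d(c, c, j)) ⋆ j ⋆ c) ⋆ g(h(d(c, j ⋆ e, c) ⋆ g(c), g(e ⋆ j) ⋆ g(j)))) ⋆ c ⋆ c ⋆ j ⋆ j
  Simplify inside:  g(d(d(c ⋆ c ⋆ c ⋆ j, j ⋆ j, g(j)) ⋆ (h(d(j, j, c), (c ⋆ c) ⋆ j) ⋆ h(j ⋆ j ⋆ c, c ⋆ (c ⋆ c) ⋆ j)), e ⋆ (j ⋆ d(h(j, c ⋆ e), g(j), h(j, j)) ⋆ d((c ⋆ c) ⋆ c, j ⋆ (c ⋆ j), c ⋆ c) ⋆ c ⋆ c ⋆ g(c) ⋆ j), c ⋆ j ⋆ (c ⋆ d(c, c, j)) ⋆ j ⋆ c) ⋆ g(h(d(c, j ⋆ e, c) ⋆ g(c), g(e ⋆ j) ⋆ g(j))))  →  g(d(d(c ⋆ c ⋆ c ⋆ j, j ⋆ j, g(j)) ⋆ h(c ⋆ j ⋆ j, c ⋆ c ⋆ c ⋆ j) ⋆ h(d(j, j, c), c ⋆ c ⋆ j), c ⋆ c ⋆ d(c ⋆ c ⋆ c, c ⋆ j ⋆ j, c ⋆ c) ⋆ d(h(j, c), g(j), h(j, j)) ⋆ g(c) ⋆ j ⋆ j, c ⋆ c ⋆ c ⋆ d(c, c, j) ⋆ j ⋆ j) ⋆ g(h(d(c, j, c) ⋆ g(c), g(j) ⋆ g(j))))
  Unit:  drop e
  Order the arguments:  c ⋆ c ⋆ c ⋆ g(d(d(c ⋆ c ⋆ c ⋆ j, j ⋆ j, g(j)) ⋆ h(c ⋆ j ⋆ j, c ⋆ c ⋆ c ⋆ j) ⋆ h(d(j, j, c), c ⋆ c ⋆ j), c ⋆ c ⋆ d(c ⋆ c ⋆ c, c ⋆ j ⋆ j, c ⋆ c) ⋆ d(h(j, c), g(j), h(j, j)) ⋆ g(c) ⋆ j ⋆ j, c ⋆ c ⋆ c ⋆ d(c, c, j) ⋆ j ⋆ j) ⋆ g(h(d(c, j, c) ⋆ g(c), g(j) ⋆ g(j)))) ⋆ j ⋆ j ⋆ j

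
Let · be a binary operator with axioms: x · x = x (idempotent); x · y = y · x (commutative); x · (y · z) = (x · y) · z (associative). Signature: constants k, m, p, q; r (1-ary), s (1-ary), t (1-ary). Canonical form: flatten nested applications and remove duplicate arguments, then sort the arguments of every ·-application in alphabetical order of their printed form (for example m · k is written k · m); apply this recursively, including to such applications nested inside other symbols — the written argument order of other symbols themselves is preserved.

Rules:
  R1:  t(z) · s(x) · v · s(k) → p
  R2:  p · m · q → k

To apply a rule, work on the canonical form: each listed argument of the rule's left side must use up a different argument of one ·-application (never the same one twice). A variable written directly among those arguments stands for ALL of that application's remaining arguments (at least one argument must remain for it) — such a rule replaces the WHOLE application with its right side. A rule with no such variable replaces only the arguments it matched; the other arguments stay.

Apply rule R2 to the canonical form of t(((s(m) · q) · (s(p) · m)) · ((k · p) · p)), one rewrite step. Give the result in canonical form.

Answer: t(k · s(m) · s(p))

Derivation:
Canonical form:  t(k · m · p · q · s(m) · s(p))
R2 matches:  uses m, p, q
New term:  t(k · s(m) · s(p))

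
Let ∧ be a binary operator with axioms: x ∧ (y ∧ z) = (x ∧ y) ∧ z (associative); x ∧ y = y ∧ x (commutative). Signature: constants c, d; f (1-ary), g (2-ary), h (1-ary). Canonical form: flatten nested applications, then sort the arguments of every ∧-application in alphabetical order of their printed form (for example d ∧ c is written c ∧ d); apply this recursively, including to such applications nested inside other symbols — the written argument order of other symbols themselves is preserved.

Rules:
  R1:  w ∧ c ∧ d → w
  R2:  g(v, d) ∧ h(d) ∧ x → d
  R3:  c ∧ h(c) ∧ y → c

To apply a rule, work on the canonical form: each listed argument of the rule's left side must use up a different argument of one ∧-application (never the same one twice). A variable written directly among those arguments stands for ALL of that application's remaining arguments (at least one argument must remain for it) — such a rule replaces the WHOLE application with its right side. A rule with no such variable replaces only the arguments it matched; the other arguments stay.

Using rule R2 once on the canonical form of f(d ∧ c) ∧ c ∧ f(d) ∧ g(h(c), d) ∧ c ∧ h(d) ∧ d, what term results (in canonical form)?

Answer: d

Derivation:
Canonical form:  c ∧ c ∧ d ∧ f(c ∧ d) ∧ f(d) ∧ g(h(c), d) ∧ h(d)
Match R2:  consume g(h(c), d), h(d);  v := h(c), x := c ∧ c ∧ d ∧ f(c ∧ d) ∧ f(d)
Every leftover argument binds to the variable; the entire application is replaced.
Result:  d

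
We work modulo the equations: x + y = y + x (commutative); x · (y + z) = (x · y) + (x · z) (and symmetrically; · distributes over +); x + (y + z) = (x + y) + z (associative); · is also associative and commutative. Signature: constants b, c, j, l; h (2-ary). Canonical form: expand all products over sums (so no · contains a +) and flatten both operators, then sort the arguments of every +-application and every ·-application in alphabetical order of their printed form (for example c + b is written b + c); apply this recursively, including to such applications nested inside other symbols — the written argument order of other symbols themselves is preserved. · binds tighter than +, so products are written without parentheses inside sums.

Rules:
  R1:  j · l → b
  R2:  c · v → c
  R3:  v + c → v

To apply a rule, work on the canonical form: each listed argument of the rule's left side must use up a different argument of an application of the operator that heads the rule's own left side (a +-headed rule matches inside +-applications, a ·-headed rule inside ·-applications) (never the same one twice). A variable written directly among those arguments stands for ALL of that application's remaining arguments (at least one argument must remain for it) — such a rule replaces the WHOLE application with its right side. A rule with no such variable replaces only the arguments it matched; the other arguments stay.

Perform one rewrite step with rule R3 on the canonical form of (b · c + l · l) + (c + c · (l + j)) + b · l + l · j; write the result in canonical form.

Answer: b · c + b · l + c · j + c · l + j · l + l · l

Derivation:
Canonical form:  b · c + b · l + c + c · j + c · l + j · l + l · l
R3 matches:  uses c;  v := b · c + b · l + c · j + c · l + j · l + l · l
The extension variable absorbs all remaining arguments, so the whole application is rewritten.
New term:  b · c + b · l + c · j + c · l + j · l + l · l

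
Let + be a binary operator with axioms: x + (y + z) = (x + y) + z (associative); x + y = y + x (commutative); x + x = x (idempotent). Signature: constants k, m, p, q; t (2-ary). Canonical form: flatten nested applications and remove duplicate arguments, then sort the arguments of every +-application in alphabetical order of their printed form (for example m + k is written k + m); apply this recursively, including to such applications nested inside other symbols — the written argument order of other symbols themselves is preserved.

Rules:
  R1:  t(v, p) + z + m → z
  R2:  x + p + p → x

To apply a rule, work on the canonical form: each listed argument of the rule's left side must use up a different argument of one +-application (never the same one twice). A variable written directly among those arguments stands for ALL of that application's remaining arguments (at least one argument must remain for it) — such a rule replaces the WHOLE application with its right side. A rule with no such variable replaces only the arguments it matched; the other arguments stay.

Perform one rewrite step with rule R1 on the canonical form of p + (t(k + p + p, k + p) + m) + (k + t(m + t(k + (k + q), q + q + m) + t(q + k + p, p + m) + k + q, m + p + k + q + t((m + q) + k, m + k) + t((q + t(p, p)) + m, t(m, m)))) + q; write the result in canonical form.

Canonical form:  k + m + p + q + t(k + m + q + t(k + p + q, m + p) + t(k + q, m + q), k + m + p + q + t(k + m + q, k + m) + t(m + q + t(p, p), t(m, m))) + t(k + p, k + p)
R1 matches:  uses m, t(p, p);  v := p, z := q
The extension variable absorbs all remaining arguments, so the whole application is rewritten.
Result:  k + m + p + q + t(k + m + q + t(k + p + q, m + p) + t(k + q, m + q), k + m + p + q + t(k + m + q, k + m) + t(q, t(m, m))) + t(k + p, k + p)

Answer: k + m + p + q + t(k + m + q + t(k + p + q, m + p) + t(k + q, m + q), k + m + p + q + t(k + m + q, k + m) + t(q, t(m, m))) + t(k + p, k + p)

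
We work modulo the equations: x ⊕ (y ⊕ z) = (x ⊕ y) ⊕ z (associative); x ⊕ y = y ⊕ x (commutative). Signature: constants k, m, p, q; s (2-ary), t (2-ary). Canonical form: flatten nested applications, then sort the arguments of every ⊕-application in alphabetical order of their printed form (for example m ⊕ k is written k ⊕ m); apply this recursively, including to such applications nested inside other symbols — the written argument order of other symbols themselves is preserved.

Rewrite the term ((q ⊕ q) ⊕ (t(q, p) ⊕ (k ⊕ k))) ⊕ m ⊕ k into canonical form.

Merge nested applications:  q ⊕ q ⊕ t(q, p) ⊕ k ⊕ k ⊕ m ⊕ k
Order the arguments:  k ⊕ k ⊕ k ⊕ m ⊕ q ⊕ q ⊕ t(q, p)

Answer: k ⊕ k ⊕ k ⊕ m ⊕ q ⊕ q ⊕ t(q, p)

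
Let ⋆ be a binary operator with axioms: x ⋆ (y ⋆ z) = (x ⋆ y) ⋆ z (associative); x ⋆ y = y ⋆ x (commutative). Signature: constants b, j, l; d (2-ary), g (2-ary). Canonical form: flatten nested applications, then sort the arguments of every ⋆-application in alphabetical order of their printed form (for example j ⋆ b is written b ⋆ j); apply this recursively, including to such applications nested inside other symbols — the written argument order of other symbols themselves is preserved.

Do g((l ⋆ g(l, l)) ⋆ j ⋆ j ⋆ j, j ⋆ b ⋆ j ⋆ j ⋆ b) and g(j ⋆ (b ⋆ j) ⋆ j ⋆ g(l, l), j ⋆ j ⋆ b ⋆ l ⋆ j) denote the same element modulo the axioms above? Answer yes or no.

Answer: no — g(g(l, l) ⋆ j ⋆ j ⋆ j ⋆ l, b ⋆ b ⋆ j ⋆ j ⋆ j) vs g(b ⋆ g(l, l) ⋆ j ⋆ j ⋆ j, b ⋆ j ⋆ j ⋆ j ⋆ l)

Derivation:
Left:  g((l ⋆ g(l, l)) ⋆ j ⋆ j ⋆ j, j ⋆ b ⋆ j ⋆ j ⋆ b)
  Work inside:  (l ⋆ g(l, l)) ⋆ j ⋆ j ⋆ j
  Merge nested applications:  l ⋆ g(l, l) ⋆ j ⋆ j ⋆ j
  Order the arguments:  g(l, l) ⋆ j ⋆ j ⋆ j ⋆ l
  Put back:  g(g(l, l) ⋆ j ⋆ j ⋆ j ⋆ l, b ⋆ b ⋆ j ⋆ j ⋆ j)
Right:  g(j ⋆ (b ⋆ j) ⋆ j ⋆ g(l, l), j ⋆ j ⋆ b ⋆ l ⋆ j)
  Descend into:  j ⋆ (b ⋆ j) ⋆ j ⋆ g(l, l)
  Un-nest:  j ⋆ b ⋆ j ⋆ j ⋆ g(l, l)
  Sort arguments:  b ⋆ g(l, l) ⋆ j ⋆ j ⋆ j
  Reassemble:  g(b ⋆ g(l, l) ⋆ j ⋆ j ⋆ j, b ⋆ j ⋆ j ⋆ j ⋆ l)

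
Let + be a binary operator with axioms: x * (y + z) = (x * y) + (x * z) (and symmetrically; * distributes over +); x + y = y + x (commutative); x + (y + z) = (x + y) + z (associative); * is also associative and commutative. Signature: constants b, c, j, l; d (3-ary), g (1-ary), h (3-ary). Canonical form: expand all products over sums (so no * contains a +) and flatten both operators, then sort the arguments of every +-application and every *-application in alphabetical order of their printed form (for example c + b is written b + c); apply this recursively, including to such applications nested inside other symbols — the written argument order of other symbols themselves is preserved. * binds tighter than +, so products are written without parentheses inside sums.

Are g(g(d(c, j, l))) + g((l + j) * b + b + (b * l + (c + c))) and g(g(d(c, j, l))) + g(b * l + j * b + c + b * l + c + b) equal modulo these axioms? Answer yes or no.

Answer: yes — both canonical forms are g(b + b * j + b * l + b * l + c + c) + g(g(d(c, j, l)))

Derivation:
Left:  g(g(d(c, j, l))) + g((l + j) * b + b + (b * l + (c + c)))
  Distribute:  g(g(d(c, j, l))) + g(b + b * j + b * l + b * l + c + c)
  Order the arguments:  g(b + b * j + b * l + b * l + c + c) + g(g(d(c, j, l)))
Right:  g(g(d(c, j, l))) + g(b * l + j * b + c + b * l + c + b)
  Un-nest:  g(g(d(c, j, l))) + g(b + b * j + b * l + b * l + c + c)
  Sort:  g(b + b * j + b * l + b * l + c + c) + g(g(d(c, j, l)))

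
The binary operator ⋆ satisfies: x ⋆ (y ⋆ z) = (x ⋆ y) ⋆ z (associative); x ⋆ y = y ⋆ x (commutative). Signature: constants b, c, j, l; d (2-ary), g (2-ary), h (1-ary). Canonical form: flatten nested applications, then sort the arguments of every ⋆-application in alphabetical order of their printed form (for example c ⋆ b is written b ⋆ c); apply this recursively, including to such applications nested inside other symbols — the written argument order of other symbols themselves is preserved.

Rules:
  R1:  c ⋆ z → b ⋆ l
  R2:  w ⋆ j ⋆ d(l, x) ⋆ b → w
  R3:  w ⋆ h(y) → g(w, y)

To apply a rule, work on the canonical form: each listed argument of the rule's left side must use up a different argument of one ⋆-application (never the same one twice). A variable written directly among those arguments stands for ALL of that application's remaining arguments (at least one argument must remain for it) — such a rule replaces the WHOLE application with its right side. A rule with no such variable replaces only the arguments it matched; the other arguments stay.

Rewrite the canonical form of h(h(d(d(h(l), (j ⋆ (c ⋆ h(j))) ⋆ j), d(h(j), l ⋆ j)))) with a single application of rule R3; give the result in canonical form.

Answer: h(h(d(d(h(l), g(c ⋆ j ⋆ j, j)), d(h(j), j ⋆ l))))

Derivation:
Canonical form:  h(h(d(d(h(l), c ⋆ h(j) ⋆ j ⋆ j), d(h(j), j ⋆ l))))
Match R3:  consume h(j);  w := c ⋆ j ⋆ j, y := j
Every leftover argument binds to the variable; the entire application is replaced.
New term:  h(h(d(d(h(l), g(c ⋆ j ⋆ j, j)), d(h(j), j ⋆ l))))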